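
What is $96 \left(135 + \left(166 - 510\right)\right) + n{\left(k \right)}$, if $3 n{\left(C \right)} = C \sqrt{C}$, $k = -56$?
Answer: $-20064 - \frac{112 i \sqrt{14}}{3} \approx -20064.0 - 139.69 i$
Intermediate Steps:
$n{\left(C \right)} = \frac{C^{\frac{3}{2}}}{3}$ ($n{\left(C \right)} = \frac{C \sqrt{C}}{3} = \frac{C^{\frac{3}{2}}}{3}$)
$96 \left(135 + \left(166 - 510\right)\right) + n{\left(k \right)} = 96 \left(135 + \left(166 - 510\right)\right) + \frac{\left(-56\right)^{\frac{3}{2}}}{3} = 96 \left(135 + \left(166 - 510\right)\right) + \frac{\left(-112\right) i \sqrt{14}}{3} = 96 \left(135 - 344\right) - \frac{112 i \sqrt{14}}{3} = 96 \left(-209\right) - \frac{112 i \sqrt{14}}{3} = -20064 - \frac{112 i \sqrt{14}}{3}$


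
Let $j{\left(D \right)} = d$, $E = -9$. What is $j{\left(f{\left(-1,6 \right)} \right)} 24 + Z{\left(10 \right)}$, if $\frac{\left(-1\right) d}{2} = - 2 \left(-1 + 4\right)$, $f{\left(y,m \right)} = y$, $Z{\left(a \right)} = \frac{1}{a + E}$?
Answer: $289$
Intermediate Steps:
$Z{\left(a \right)} = \frac{1}{-9 + a}$ ($Z{\left(a \right)} = \frac{1}{a - 9} = \frac{1}{-9 + a}$)
$d = 12$ ($d = - 2 \left(- 2 \left(-1 + 4\right)\right) = - 2 \left(\left(-2\right) 3\right) = \left(-2\right) \left(-6\right) = 12$)
$j{\left(D \right)} = 12$
$j{\left(f{\left(-1,6 \right)} \right)} 24 + Z{\left(10 \right)} = 12 \cdot 24 + \frac{1}{-9 + 10} = 288 + 1^{-1} = 288 + 1 = 289$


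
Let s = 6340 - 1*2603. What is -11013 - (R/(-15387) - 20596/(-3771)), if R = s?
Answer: -213108427442/19341459 ≈ -11018.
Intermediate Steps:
s = 3737 (s = 6340 - 2603 = 3737)
R = 3737
-11013 - (R/(-15387) - 20596/(-3771)) = -11013 - (3737/(-15387) - 20596/(-3771)) = -11013 - (3737*(-1/15387) - 20596*(-1/3771)) = -11013 - (-3737/15387 + 20596/3771) = -11013 - 1*100939475/19341459 = -11013 - 100939475/19341459 = -213108427442/19341459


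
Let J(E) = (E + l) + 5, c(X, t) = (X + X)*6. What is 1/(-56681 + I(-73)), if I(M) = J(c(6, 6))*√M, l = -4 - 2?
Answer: -56681/3213103754 - 71*I*√73/3213103754 ≈ -1.7641e-5 - 1.888e-7*I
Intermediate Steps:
l = -6
c(X, t) = 12*X (c(X, t) = (2*X)*6 = 12*X)
J(E) = -1 + E (J(E) = (E - 6) + 5 = (-6 + E) + 5 = -1 + E)
I(M) = 71*√M (I(M) = (-1 + 12*6)*√M = (-1 + 72)*√M = 71*√M)
1/(-56681 + I(-73)) = 1/(-56681 + 71*√(-73)) = 1/(-56681 + 71*(I*√73)) = 1/(-56681 + 71*I*√73)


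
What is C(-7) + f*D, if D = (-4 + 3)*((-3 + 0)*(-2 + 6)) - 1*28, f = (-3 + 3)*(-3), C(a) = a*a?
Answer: 49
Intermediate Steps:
C(a) = a**2
f = 0 (f = 0*(-3) = 0)
D = -16 (D = -(-3)*4 - 28 = -1*(-12) - 28 = 12 - 28 = -16)
C(-7) + f*D = (-7)**2 + 0*(-16) = 49 + 0 = 49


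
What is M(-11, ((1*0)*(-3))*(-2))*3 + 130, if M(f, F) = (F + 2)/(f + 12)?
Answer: 136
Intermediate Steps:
M(f, F) = (2 + F)/(12 + f)
M(-11, ((1*0)*(-3))*(-2))*3 + 130 = ((2 + ((1*0)*(-3))*(-2))/(12 - 11))*3 + 130 = ((2 + (0*(-3))*(-2))/1)*3 + 130 = (1*(2 + 0*(-2)))*3 + 130 = (1*(2 + 0))*3 + 130 = (1*2)*3 + 130 = 2*3 + 130 = 6 + 130 = 136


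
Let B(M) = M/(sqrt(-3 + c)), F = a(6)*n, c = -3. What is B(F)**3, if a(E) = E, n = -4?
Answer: -384*I*sqrt(6) ≈ -940.6*I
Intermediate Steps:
F = -24 (F = 6*(-4) = -24)
B(M) = -I*M*sqrt(6)/6 (B(M) = M/(sqrt(-3 - 3)) = M/(sqrt(-6)) = M/((I*sqrt(6))) = M*(-I*sqrt(6)/6) = -I*M*sqrt(6)/6)
B(F)**3 = (-1/6*I*(-24)*sqrt(6))**3 = (4*I*sqrt(6))**3 = -384*I*sqrt(6)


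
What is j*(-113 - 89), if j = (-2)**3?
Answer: 1616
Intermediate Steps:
j = -8
j*(-113 - 89) = -8*(-113 - 89) = -8*(-202) = 1616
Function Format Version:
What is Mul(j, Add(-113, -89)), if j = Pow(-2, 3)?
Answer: 1616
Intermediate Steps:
j = -8
Mul(j, Add(-113, -89)) = Mul(-8, Add(-113, -89)) = Mul(-8, -202) = 1616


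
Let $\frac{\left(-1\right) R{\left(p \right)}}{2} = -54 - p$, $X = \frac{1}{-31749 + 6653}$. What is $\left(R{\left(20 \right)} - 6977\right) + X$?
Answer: $- \frac{171380585}{25096} \approx -6829.0$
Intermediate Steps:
$X = - \frac{1}{25096}$ ($X = \frac{1}{-25096} = - \frac{1}{25096} \approx -3.9847 \cdot 10^{-5}$)
$R{\left(p \right)} = 108 + 2 p$ ($R{\left(p \right)} = - 2 \left(-54 - p\right) = 108 + 2 p$)
$\left(R{\left(20 \right)} - 6977\right) + X = \left(\left(108 + 2 \cdot 20\right) - 6977\right) - \frac{1}{25096} = \left(\left(108 + 40\right) - 6977\right) - \frac{1}{25096} = \left(148 - 6977\right) - \frac{1}{25096} = -6829 - \frac{1}{25096} = - \frac{171380585}{25096}$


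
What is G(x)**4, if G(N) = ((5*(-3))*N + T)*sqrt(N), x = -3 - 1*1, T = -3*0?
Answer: 207360000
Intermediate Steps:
T = 0
x = -4 (x = -3 - 1 = -4)
G(N) = -15*N**(3/2) (G(N) = ((5*(-3))*N + 0)*sqrt(N) = (-15*N + 0)*sqrt(N) = (-15*N)*sqrt(N) = -15*N**(3/2))
G(x)**4 = (-(-120)*I)**4 = (120*I)**4 = 207360000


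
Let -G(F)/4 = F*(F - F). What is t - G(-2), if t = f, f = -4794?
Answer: -4794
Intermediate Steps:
G(F) = 0 (G(F) = -4*F*(F - F) = -4*F*0 = -4*0 = 0)
t = -4794
t - G(-2) = -4794 - 1*0 = -4794 + 0 = -4794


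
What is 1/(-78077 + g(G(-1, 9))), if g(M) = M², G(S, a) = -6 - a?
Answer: -1/77852 ≈ -1.2845e-5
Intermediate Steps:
1/(-78077 + g(G(-1, 9))) = 1/(-78077 + (-6 - 1*9)²) = 1/(-78077 + (-6 - 9)²) = 1/(-78077 + (-15)²) = 1/(-78077 + 225) = 1/(-77852) = -1/77852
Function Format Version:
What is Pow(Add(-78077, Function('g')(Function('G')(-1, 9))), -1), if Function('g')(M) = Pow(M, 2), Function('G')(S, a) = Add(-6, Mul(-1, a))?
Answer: Rational(-1, 77852) ≈ -1.2845e-5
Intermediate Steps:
Pow(Add(-78077, Function('g')(Function('G')(-1, 9))), -1) = Pow(Add(-78077, Pow(Add(-6, Mul(-1, 9)), 2)), -1) = Pow(Add(-78077, Pow(Add(-6, -9), 2)), -1) = Pow(Add(-78077, Pow(-15, 2)), -1) = Pow(Add(-78077, 225), -1) = Pow(-77852, -1) = Rational(-1, 77852)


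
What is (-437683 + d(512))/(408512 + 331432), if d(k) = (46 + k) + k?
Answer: -436613/739944 ≈ -0.59006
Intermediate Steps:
d(k) = 46 + 2*k
(-437683 + d(512))/(408512 + 331432) = (-437683 + (46 + 2*512))/(408512 + 331432) = (-437683 + (46 + 1024))/739944 = (-437683 + 1070)*(1/739944) = -436613*1/739944 = -436613/739944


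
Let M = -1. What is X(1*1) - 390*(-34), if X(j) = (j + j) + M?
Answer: 13261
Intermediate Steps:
X(j) = -1 + 2*j (X(j) = (j + j) - 1 = 2*j - 1 = -1 + 2*j)
X(1*1) - 390*(-34) = (-1 + 2*(1*1)) - 390*(-34) = (-1 + 2*1) + 13260 = (-1 + 2) + 13260 = 1 + 13260 = 13261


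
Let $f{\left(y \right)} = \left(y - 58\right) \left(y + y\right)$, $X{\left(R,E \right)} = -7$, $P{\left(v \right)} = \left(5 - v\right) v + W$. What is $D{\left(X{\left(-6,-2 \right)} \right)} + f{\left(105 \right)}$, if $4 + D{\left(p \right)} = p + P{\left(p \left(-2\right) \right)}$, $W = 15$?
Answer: $9748$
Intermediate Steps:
$P{\left(v \right)} = 15 + v \left(5 - v\right)$ ($P{\left(v \right)} = \left(5 - v\right) v + 15 = v \left(5 - v\right) + 15 = 15 + v \left(5 - v\right)$)
$D{\left(p \right)} = 11 - 9 p - 4 p^{2}$ ($D{\left(p \right)} = -4 + \left(p + \left(15 - \left(p \left(-2\right)\right)^{2} + 5 p \left(-2\right)\right)\right) = -4 + \left(p + \left(15 - \left(- 2 p\right)^{2} + 5 \left(- 2 p\right)\right)\right) = -4 - \left(-15 + 4 p^{2} + 9 p\right) = 11 - 9 p - 4 p^{2}$)
$f{\left(y \right)} = 2 y \left(-58 + y\right)$ ($f{\left(y \right)} = \left(-58 + y\right) 2 y = 2 y \left(-58 + y\right)$)
$D{\left(X{\left(-6,-2 \right)} \right)} + f{\left(105 \right)} = \left(11 - -63 - 4 \left(-7\right)^{2}\right) + 2 \cdot 105 \left(-58 + 105\right) = \left(11 + 63 - 196\right) + 2 \cdot 105 \cdot 47 = \left(11 + 63 - 196\right) + 9870 = -122 + 9870 = 9748$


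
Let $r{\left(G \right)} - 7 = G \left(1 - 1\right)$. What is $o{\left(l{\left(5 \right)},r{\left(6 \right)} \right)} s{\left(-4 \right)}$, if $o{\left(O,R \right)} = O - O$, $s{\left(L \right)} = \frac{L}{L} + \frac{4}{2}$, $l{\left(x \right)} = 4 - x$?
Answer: $0$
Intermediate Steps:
$s{\left(L \right)} = 3$ ($s{\left(L \right)} = 1 + 4 \cdot \frac{1}{2} = 1 + 2 = 3$)
$r{\left(G \right)} = 7$ ($r{\left(G \right)} = 7 + G \left(1 - 1\right) = 7 + G 0 = 7 + 0 = 7$)
$o{\left(O,R \right)} = 0$
$o{\left(l{\left(5 \right)},r{\left(6 \right)} \right)} s{\left(-4 \right)} = 0 \cdot 3 = 0$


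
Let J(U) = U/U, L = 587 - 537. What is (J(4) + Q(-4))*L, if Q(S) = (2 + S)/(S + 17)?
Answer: 550/13 ≈ 42.308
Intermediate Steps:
L = 50
J(U) = 1
Q(S) = (2 + S)/(17 + S)
(J(4) + Q(-4))*L = (1 + (2 - 4)/(17 - 4))*50 = (1 - 2/13)*50 = (11/13)*50 = 550/13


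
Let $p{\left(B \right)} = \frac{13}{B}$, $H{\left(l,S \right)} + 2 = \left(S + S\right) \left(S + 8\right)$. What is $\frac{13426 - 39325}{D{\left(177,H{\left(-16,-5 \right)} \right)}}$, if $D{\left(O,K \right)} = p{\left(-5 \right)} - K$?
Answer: $- \frac{43165}{49} \approx -880.92$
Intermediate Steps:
$H{\left(l,S \right)} = -2 + 2 S \left(8 + S\right)$ ($H{\left(l,S \right)} = -2 + \left(S + S\right) \left(S + 8\right) = -2 + 2 S \left(8 + S\right)$)
$D{\left(O,K \right)} = - \frac{13}{5} - K$ ($D{\left(O,K \right)} = \frac{13}{-5} - K = 13 \left(- \frac{1}{5}\right) - K = - \frac{13}{5} - K$)
$\frac{13426 - 39325}{D{\left(177,H{\left(-16,-5 \right)} \right)}} = \frac{13426 - 39325}{- \frac{13}{5} - \left(-2 + 2 \left(-5\right)^{2} + 16 \left(-5\right)\right)} = - \frac{25899}{- \frac{13}{5} - \left(-2 + 2 \cdot 25 - 80\right)} = - \frac{25899}{- \frac{13}{5} - \left(-2 + 50 - 80\right)} = - \frac{25899}{- \frac{13}{5} - -32} = - \frac{25899}{- \frac{13}{5} + 32} = - \frac{25899}{\frac{147}{5}} = \left(-25899\right) \frac{5}{147} = - \frac{43165}{49}$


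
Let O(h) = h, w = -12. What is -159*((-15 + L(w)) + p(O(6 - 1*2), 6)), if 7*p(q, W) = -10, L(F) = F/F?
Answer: 17172/7 ≈ 2453.1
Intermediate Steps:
L(F) = 1
p(q, W) = -10/7 (p(q, W) = (1/7)*(-10) = -10/7)
-159*((-15 + L(w)) + p(O(6 - 1*2), 6)) = -159*((-15 + 1) - 10/7) = -159*(-14 - 10/7) = -159*(-108/7) = 17172/7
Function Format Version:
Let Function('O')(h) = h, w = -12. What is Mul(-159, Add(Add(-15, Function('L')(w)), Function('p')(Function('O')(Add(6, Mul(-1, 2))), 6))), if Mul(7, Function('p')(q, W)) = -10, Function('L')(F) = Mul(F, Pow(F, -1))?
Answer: Rational(17172, 7) ≈ 2453.1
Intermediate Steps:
Function('L')(F) = 1
Function('p')(q, W) = Rational(-10, 7) (Function('p')(q, W) = Mul(Rational(1, 7), -10) = Rational(-10, 7))
Mul(-159, Add(Add(-15, Function('L')(w)), Function('p')(Function('O')(Add(6, Mul(-1, 2))), 6))) = Mul(-159, Add(Add(-15, 1), Rational(-10, 7))) = Mul(-159, Add(-14, Rational(-10, 7))) = Mul(-159, Rational(-108, 7)) = Rational(17172, 7)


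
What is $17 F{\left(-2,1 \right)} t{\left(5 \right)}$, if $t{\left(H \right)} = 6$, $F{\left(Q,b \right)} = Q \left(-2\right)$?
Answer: $408$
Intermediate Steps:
$F{\left(Q,b \right)} = - 2 Q$
$17 F{\left(-2,1 \right)} t{\left(5 \right)} = 17 \left(\left(-2\right) \left(-2\right)\right) 6 = 17 \cdot 4 \cdot 6 = 68 \cdot 6 = 408$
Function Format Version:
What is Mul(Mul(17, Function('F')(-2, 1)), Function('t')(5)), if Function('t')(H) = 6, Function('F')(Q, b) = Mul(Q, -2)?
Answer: 408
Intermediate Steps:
Function('F')(Q, b) = Mul(-2, Q)
Mul(Mul(17, Function('F')(-2, 1)), Function('t')(5)) = Mul(Mul(17, Mul(-2, -2)), 6) = Mul(Mul(17, 4), 6) = Mul(68, 6) = 408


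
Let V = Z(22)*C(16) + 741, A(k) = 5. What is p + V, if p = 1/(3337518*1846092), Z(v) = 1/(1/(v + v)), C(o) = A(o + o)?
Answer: 5921072033749417/6161365279656 ≈ 961.00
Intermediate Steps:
C(o) = 5
Z(v) = 2*v (Z(v) = 1/(1/(2*v)) = 2*v)
p = 1/6161365279656 (p = (1/3337518)*(1/1846092) = 1/6161365279656 ≈ 1.6230e-13)
V = 961 (V = (2*22)*5 + 741 = 44*5 + 741 = 220 + 741 = 961)
p + V = 1/6161365279656 + 961 = 5921072033749417/6161365279656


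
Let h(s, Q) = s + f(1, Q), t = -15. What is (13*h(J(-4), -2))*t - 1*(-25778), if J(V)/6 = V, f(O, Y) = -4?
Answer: 31238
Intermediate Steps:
J(V) = 6*V
h(s, Q) = -4 + s (h(s, Q) = s - 4 = -4 + s)
(13*h(J(-4), -2))*t - 1*(-25778) = (13*(-4 + 6*(-4)))*(-15) - 1*(-25778) = (13*(-4 - 24))*(-15) + 25778 = (13*(-28))*(-15) + 25778 = -364*(-15) + 25778 = 5460 + 25778 = 31238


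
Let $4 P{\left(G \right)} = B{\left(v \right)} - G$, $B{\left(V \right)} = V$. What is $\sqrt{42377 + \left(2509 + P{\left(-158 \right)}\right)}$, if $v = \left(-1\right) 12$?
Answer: $\frac{\sqrt{179690}}{2} \approx 211.95$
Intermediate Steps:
$v = -12$
$P{\left(G \right)} = -3 - \frac{G}{4}$ ($P{\left(G \right)} = \frac{-12 - G}{4} = -3 - \frac{G}{4}$)
$\sqrt{42377 + \left(2509 + P{\left(-158 \right)}\right)} = \sqrt{42377 + \left(2509 - - \frac{73}{2}\right)} = \sqrt{42377 + \left(2509 + \left(-3 + \frac{79}{2}\right)\right)} = \sqrt{42377 + \left(2509 + \frac{73}{2}\right)} = \sqrt{42377 + \frac{5091}{2}} = \sqrt{\frac{89845}{2}} = \frac{\sqrt{179690}}{2}$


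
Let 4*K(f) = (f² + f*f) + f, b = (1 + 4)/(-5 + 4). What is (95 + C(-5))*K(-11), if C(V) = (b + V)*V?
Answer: 33495/4 ≈ 8373.8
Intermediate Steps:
b = -5 (b = 5/(-1) = 5*(-1) = -5)
K(f) = f²/2 + f/4 (K(f) = ((f² + f*f) + f)/4 = ((f² + f²) + f)/4 = (2*f² + f)/4 = (f + 2*f²)/4 = f²/2 + f/4)
C(V) = V*(-5 + V) (C(V) = (-5 + V)*V = V*(-5 + V))
(95 + C(-5))*K(-11) = (95 - 5*(-5 - 5))*((¼)*(-11)*(1 + 2*(-11))) = (95 - 5*(-10))*((¼)*(-11)*(1 - 22)) = (95 + 50)*((¼)*(-11)*(-21)) = 145*(231/4) = 33495/4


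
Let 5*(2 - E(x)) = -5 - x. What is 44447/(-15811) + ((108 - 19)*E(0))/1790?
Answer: -75338593/28301690 ≈ -2.6620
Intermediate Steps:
E(x) = 3 + x/5 (E(x) = 2 - (-5 - x)/5 = 2 + (1 + x/5) = 3 + x/5)
44447/(-15811) + ((108 - 19)*E(0))/1790 = 44447/(-15811) + ((108 - 19)*(3 + (⅕)*0))/1790 = 44447*(-1/15811) + (89*(3 + 0))*(1/1790) = -44447/15811 + (89*3)*(1/1790) = -44447/15811 + 267*(1/1790) = -44447/15811 + 267/1790 = -75338593/28301690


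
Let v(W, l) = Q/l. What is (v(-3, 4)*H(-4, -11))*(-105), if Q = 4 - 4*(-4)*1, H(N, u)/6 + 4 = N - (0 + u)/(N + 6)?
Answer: 7875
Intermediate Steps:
H(N, u) = -24 + 6*N - 6*u/(6 + N) (H(N, u) = -24 + 6*(N - (0 + u)/(N + 6)) = -24 + 6*(N - u/(6 + N)) = -24 + (6*N - 6*u/(6 + N)) = -24 + 6*N - 6*u/(6 + N))
Q = 20 (Q = 4 + 16*1 = 4 + 16 = 20)
v(W, l) = 20/l
(v(-3, 4)*H(-4, -11))*(-105) = ((20/4)*(6*(-24 + (-4)² - 1*(-11) + 2*(-4))/(6 - 4)))*(-105) = ((20*(¼))*(6*(-24 + 16 + 11 - 8)/2))*(-105) = (5*(6*(½)*(-5)))*(-105) = (5*(-15))*(-105) = -75*(-105) = 7875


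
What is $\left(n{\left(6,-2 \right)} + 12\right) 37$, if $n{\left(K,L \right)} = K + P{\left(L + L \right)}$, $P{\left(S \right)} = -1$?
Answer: $629$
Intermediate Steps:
$n{\left(K,L \right)} = -1 + K$ ($n{\left(K,L \right)} = K - 1 = -1 + K$)
$\left(n{\left(6,-2 \right)} + 12\right) 37 = \left(\left(-1 + 6\right) + 12\right) 37 = \left(5 + 12\right) 37 = 17 \cdot 37 = 629$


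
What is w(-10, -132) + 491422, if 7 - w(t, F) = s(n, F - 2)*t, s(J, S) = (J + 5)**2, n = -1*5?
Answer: 491429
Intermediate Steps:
n = -5
s(J, S) = (5 + J)**2
w(t, F) = 7 (w(t, F) = 7 - (5 - 5)**2*t = 7 - 0**2*t = 7 - 0*t = 7 - 1*0 = 7 + 0 = 7)
w(-10, -132) + 491422 = 7 + 491422 = 491429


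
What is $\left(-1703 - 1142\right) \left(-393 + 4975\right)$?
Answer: $-13035790$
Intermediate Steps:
$\left(-1703 - 1142\right) \left(-393 + 4975\right) = \left(-2845\right) 4582 = -13035790$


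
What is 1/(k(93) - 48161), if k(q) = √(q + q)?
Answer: -48161/2319481735 - √186/2319481735 ≈ -2.0770e-5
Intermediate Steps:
k(q) = √2*√q (k(q) = √(2*q) = √2*√q)
1/(k(93) - 48161) = 1/(√2*√93 - 48161) = 1/(√186 - 48161) = 1/(-48161 + √186)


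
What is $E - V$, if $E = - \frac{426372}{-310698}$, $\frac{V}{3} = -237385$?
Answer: $\frac{36877593427}{51783} \approx 7.1216 \cdot 10^{5}$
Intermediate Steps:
$V = -712155$ ($V = 3 \left(-237385\right) = -712155$)
$E = \frac{71062}{51783}$ ($E = \left(-426372\right) \left(- \frac{1}{310698}\right) = \frac{71062}{51783} \approx 1.3723$)
$E - V = \frac{71062}{51783} - -712155 = \frac{71062}{51783} + 712155 = \frac{36877593427}{51783}$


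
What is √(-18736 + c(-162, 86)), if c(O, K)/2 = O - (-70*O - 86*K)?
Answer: 2*I*√6737 ≈ 164.16*I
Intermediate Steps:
c(O, K) = 142*O + 172*K (c(O, K) = 2*(O - (-70*O - 86*K)) = 2*(O - (-86*K - 70*O)) = 2*(O + (70*O + 86*K)) = 2*(71*O + 86*K) = 142*O + 172*K)
√(-18736 + c(-162, 86)) = √(-18736 + (142*(-162) + 172*86)) = √(-18736 + (-23004 + 14792)) = √(-18736 - 8212) = √(-26948) = 2*I*√6737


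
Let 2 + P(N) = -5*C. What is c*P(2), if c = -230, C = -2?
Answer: -1840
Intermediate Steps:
P(N) = 8 (P(N) = -2 - 5*(-2) = -2 + 10 = 8)
c*P(2) = -230*8 = -1840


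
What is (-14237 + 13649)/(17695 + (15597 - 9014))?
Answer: -294/12139 ≈ -0.024219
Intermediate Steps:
(-14237 + 13649)/(17695 + (15597 - 9014)) = -588/(17695 + 6583) = -588/24278 = -588*1/24278 = -294/12139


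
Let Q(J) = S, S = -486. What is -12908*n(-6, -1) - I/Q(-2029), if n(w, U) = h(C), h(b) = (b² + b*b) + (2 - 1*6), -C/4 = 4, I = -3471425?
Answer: -3190301729/486 ≈ -6.5644e+6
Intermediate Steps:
C = -16 (C = -4*4 = -16)
Q(J) = -486
h(b) = -4 + 2*b² (h(b) = (b² + b²) + (2 - 6) = 2*b² - 4 = -4 + 2*b²)
n(w, U) = 508 (n(w, U) = -4 + 2*(-16)² = -4 + 2*256 = -4 + 512 = 508)
-12908*n(-6, -1) - I/Q(-2029) = -12908*508 - (-3471425)/(-486) = -6557264 - (-3471425)*(-1)/486 = -6557264 - 1*3471425/486 = -6557264 - 3471425/486 = -3190301729/486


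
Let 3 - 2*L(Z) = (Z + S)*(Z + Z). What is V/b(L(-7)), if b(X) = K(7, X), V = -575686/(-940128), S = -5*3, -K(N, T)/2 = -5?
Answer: 287843/4700640 ≈ 0.061235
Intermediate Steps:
K(N, T) = 10 (K(N, T) = -2*(-5) = 10)
S = -15
L(Z) = 3/2 - Z*(-15 + Z) (L(Z) = 3/2 - (Z - 15)*(Z + Z)/2 = 3/2 - (-15 + Z)*2*Z/2 = 3/2 - Z*(-15 + Z))
V = 287843/470064 (V = -575686*(-1/940128) = 287843/470064 ≈ 0.61235)
b(X) = 10
V/b(L(-7)) = (287843/470064)/10 = (287843/470064)*(1/10) = 287843/4700640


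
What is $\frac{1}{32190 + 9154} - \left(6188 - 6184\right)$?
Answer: $- \frac{165375}{41344} \approx -4.0$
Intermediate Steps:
$\frac{1}{32190 + 9154} - \left(6188 - 6184\right) = \frac{1}{41344} - 4 = - \frac{165375}{41344}$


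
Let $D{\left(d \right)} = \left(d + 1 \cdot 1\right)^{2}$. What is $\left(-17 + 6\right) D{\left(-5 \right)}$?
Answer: $-176$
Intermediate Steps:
$D{\left(d \right)} = \left(1 + d\right)^{2}$ ($D{\left(d \right)} = \left(d + 1\right)^{2} = \left(1 + d\right)^{2}$)
$\left(-17 + 6\right) D{\left(-5 \right)} = \left(-17 + 6\right) \left(1 - 5\right)^{2} = - 11 \left(-4\right)^{2} = \left(-11\right) 16 = -176$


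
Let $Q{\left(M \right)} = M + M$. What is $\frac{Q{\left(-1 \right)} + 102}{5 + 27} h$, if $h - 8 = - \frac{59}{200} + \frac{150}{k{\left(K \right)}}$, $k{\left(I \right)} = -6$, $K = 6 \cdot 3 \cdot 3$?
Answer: $- \frac{3459}{64} \approx -54.047$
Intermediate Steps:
$Q{\left(M \right)} = 2 M$
$K = 54$ ($K = 18 \cdot 3 = 54$)
$h = - \frac{3459}{200}$ ($h = 8 + \left(- \frac{59}{200} + \frac{150}{-6}\right) = 8 + \left(\left(-59\right) \frac{1}{200} + 150 \left(- \frac{1}{6}\right)\right) = 8 - \frac{5059}{200} = - \frac{3459}{200} \approx -17.295$)
$\frac{Q{\left(-1 \right)} + 102}{5 + 27} h = \frac{2 \left(-1\right) + 102}{5 + 27} \left(- \frac{3459}{200}\right) = \frac{-2 + 102}{32} \left(- \frac{3459}{200}\right) = 100 \cdot \frac{1}{32} \left(- \frac{3459}{200}\right) = \frac{25}{8} \left(- \frac{3459}{200}\right) = - \frac{3459}{64}$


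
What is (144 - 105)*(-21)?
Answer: -819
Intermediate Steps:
(144 - 105)*(-21) = 39*(-21) = -819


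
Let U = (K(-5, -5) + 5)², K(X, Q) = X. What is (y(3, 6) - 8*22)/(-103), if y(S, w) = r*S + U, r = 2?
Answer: 170/103 ≈ 1.6505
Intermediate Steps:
U = 0 (U = (-5 + 5)² = 0² = 0)
y(S, w) = 2*S (y(S, w) = 2*S + 0 = 2*S)
(y(3, 6) - 8*22)/(-103) = (2*3 - 8*22)/(-103) = (6 - 176)*(-1/103) = -170*(-1/103) = 170/103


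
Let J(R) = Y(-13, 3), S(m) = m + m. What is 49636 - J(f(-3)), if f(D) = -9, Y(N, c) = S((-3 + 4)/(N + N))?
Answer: 645269/13 ≈ 49636.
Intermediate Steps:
S(m) = 2*m
Y(N, c) = 1/N (Y(N, c) = 2*((-3 + 4)/(N + N)) = 2*(1/(2*N)) = 1/N)
J(R) = -1/13 (J(R) = 1/(-13) = -1/13)
49636 - J(f(-3)) = 49636 - 1*(-1/13) = 49636 + 1/13 = 645269/13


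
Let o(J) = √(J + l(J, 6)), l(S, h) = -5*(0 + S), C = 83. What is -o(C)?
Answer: -2*I*√83 ≈ -18.221*I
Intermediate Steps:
l(S, h) = -5*S
o(J) = 2*√(-J) (o(J) = √(J - 5*J) = √(-4*J) = 2*√(-J))
-o(C) = -2*√(-1*83) = -2*√(-83) = -2*I*√83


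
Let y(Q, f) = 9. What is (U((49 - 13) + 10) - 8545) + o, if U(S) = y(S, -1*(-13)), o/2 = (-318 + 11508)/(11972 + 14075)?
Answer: -222314812/26047 ≈ -8535.1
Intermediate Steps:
o = 22380/26047 (o = 2*((-318 + 11508)/(11972 + 14075)) = 2*(11190/26047) = 22380/26047 ≈ 0.85922)
U(S) = 9
(U((49 - 13) + 10) - 8545) + o = (9 - 8545) + 22380/26047 = -8536 + 22380/26047 = -222314812/26047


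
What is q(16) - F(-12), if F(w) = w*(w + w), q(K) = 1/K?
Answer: -4607/16 ≈ -287.94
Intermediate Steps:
F(w) = 2*w**2 (F(w) = w*(2*w) = 2*w**2)
q(16) - F(-12) = 1/16 - 2*(-12)**2 = 1/16 - 2*144 = 1/16 - 1*288 = 1/16 - 288 = -4607/16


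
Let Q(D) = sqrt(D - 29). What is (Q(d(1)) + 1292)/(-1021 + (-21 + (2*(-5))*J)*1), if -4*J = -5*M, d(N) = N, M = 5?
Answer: -2584/2209 - 4*I*sqrt(7)/2209 ≈ -1.1698 - 0.0047909*I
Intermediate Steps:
J = 25/4 (J = -(-5)*5/4 = -1/4*(-25) = 25/4 ≈ 6.2500)
Q(D) = sqrt(-29 + D)
(Q(d(1)) + 1292)/(-1021 + (-21 + (2*(-5))*J)*1) = (sqrt(-29 + 1) + 1292)/(-1021 + (-21 + (2*(-5))*(25/4))*1) = (sqrt(-28) + 1292)/(-1021 + (-21 - 10*25/4)*1) = (2*I*sqrt(7) + 1292)/(-1021 + (-21 - 125/2)*1) = (1292 + 2*I*sqrt(7))/(-1021 - 167/2*1) = (1292 + 2*I*sqrt(7))/(-1021 - 167/2) = (1292 + 2*I*sqrt(7))/(-2209/2) = (1292 + 2*I*sqrt(7))*(-2/2209) = -2584/2209 - 4*I*sqrt(7)/2209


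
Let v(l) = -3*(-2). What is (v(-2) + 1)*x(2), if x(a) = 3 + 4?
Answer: 49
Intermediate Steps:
v(l) = 6
x(a) = 7
(v(-2) + 1)*x(2) = (6 + 1)*7 = 7*7 = 49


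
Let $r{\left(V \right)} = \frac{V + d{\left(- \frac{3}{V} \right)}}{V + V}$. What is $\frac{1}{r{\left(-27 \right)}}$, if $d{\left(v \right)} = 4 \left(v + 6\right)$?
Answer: $\frac{486}{23} \approx 21.13$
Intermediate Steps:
$d{\left(v \right)} = 24 + 4 v$ ($d{\left(v \right)} = 4 \left(6 + v\right) = 24 + 4 v$)
$r{\left(V \right)} = \frac{24 + V - \frac{12}{V}}{2 V}$ ($r{\left(V \right)} = \frac{V + \left(24 + 4 \left(- \frac{3}{V}\right)\right)}{V + V} = \frac{V + \left(24 - \frac{12}{V}\right)}{2 V} = \left(24 + V - \frac{12}{V}\right) \frac{1}{2 V} = \frac{24 + V - \frac{12}{V}}{2 V}$)
$\frac{1}{r{\left(-27 \right)}} = \frac{1}{\frac{1}{2} - \frac{6}{729} + \frac{12}{-27}} = \frac{1}{\frac{1}{2} - \frac{2}{243} + 12 \left(- \frac{1}{27}\right)} = \frac{1}{\frac{1}{2} - \frac{2}{243} - \frac{4}{9}} = \frac{1}{\frac{23}{486}} = \frac{486}{23}$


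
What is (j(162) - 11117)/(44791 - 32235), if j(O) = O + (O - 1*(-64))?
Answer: -10729/12556 ≈ -0.85449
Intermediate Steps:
j(O) = 64 + 2*O (j(O) = O + (O + 64) = O + (64 + O) = 64 + 2*O)
(j(162) - 11117)/(44791 - 32235) = ((64 + 2*162) - 11117)/(44791 - 32235) = ((64 + 324) - 11117)/12556 = (388 - 11117)*(1/12556) = -10729*1/12556 = -10729/12556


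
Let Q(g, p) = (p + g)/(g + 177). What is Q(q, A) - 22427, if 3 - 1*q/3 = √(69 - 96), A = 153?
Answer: -86811542/3871 - 24*I*√3/3871 ≈ -22426.0 - 0.010739*I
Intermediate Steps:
q = 9 - 9*I*√3 (q = 9 - 3*√(69 - 96) = 9 - 9*I*√3 ≈ 9.0 - 15.588*I)
Q(g, p) = (g + p)/(177 + g)
Q(q, A) - 22427 = ((9 - 9*I*√3) + 153)/(177 + (9 - 9*I*√3)) - 22427 = (162 - 9*I*√3)/(186 - 9*I*√3) - 22427 = -22427 + (162 - 9*I*√3)/(186 - 9*I*√3)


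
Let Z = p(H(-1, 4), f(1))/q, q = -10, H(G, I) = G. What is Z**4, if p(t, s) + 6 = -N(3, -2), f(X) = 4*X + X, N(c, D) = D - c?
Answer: 1/10000 ≈ 0.00010000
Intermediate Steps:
f(X) = 5*X
p(t, s) = -1 (p(t, s) = -6 - (-2 - 1*3) = -6 - (-2 - 3) = -6 - 1*(-5) = -6 + 5 = -1)
Z = 1/10 (Z = -1/(-10) = -1*(-1/10) = 1/10 ≈ 0.10000)
Z**4 = (1/10)**4 = 1/10000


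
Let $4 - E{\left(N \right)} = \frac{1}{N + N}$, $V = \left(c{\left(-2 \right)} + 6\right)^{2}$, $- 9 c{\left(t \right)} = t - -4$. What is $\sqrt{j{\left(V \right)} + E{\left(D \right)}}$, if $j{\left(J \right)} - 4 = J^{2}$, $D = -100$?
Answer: $\frac{\sqrt{2945654722}}{1620} \approx 33.502$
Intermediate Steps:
$c{\left(t \right)} = - \frac{4}{9} - \frac{t}{9}$ ($c{\left(t \right)} = - \frac{t - -4}{9} = - \frac{t + 4}{9} = - \frac{4 + t}{9} = - \frac{4}{9} - \frac{t}{9}$)
$V = \frac{2704}{81}$ ($V = \left(\left(- \frac{4}{9} - - \frac{2}{9}\right) + 6\right)^{2} = \left(\left(- \frac{4}{9} + \frac{2}{9}\right) + 6\right)^{2} = \left(- \frac{2}{9} + 6\right)^{2} = \left(\frac{52}{9}\right)^{2} = \frac{2704}{81} \approx 33.383$)
$j{\left(J \right)} = 4 + J^{2}$
$E{\left(N \right)} = 4 - \frac{1}{2 N}$ ($E{\left(N \right)} = 4 - \frac{1}{N + N} = 4 - \frac{1}{2 N}$)
$\sqrt{j{\left(V \right)} + E{\left(D \right)}} = \sqrt{\left(4 + \left(\frac{2704}{81}\right)^{2}\right) + \left(4 - \frac{1}{2 \left(-100\right)}\right)} = \sqrt{\left(4 + \frac{7311616}{6561}\right) + \left(4 - - \frac{1}{200}\right)} = \sqrt{\frac{7337860}{6561} + \left(4 + \frac{1}{200}\right)} = \sqrt{\frac{7337860}{6561} + \frac{801}{200}} = \sqrt{\frac{1472827361}{1312200}} = \frac{\sqrt{2945654722}}{1620}$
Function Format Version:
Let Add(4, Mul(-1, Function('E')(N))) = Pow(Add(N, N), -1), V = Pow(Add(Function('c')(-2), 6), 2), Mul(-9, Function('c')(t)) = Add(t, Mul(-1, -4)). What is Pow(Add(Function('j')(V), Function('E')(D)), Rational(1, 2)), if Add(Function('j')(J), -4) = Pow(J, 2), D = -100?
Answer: Mul(Rational(1, 1620), Pow(2945654722, Rational(1, 2))) ≈ 33.502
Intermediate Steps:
Function('c')(t) = Add(Rational(-4, 9), Mul(Rational(-1, 9), t)) (Function('c')(t) = Mul(Rational(-1, 9), Add(t, Mul(-1, -4))) = Mul(Rational(-1, 9), Add(t, 4)) = Mul(Rational(-1, 9), Add(4, t)) = Add(Rational(-4, 9), Mul(Rational(-1, 9), t)))
V = Rational(2704, 81) (V = Pow(Add(Add(Rational(-4, 9), Mul(Rational(-1, 9), -2)), 6), 2) = Pow(Add(Add(Rational(-4, 9), Rational(2, 9)), 6), 2) = Pow(Add(Rational(-2, 9), 6), 2) = Pow(Rational(52, 9), 2) = Rational(2704, 81) ≈ 33.383)
Function('j')(J) = Add(4, Pow(J, 2))
Function('E')(N) = Add(4, Mul(Rational(-1, 2), Pow(N, -1))) (Function('E')(N) = Add(4, Mul(-1, Pow(Add(N, N), -1))) = Add(4, Mul(-1, Pow(Mul(2, N), -1))) = Add(4, Mul(-1, Mul(Rational(1, 2), Pow(N, -1)))) = Add(4, Mul(Rational(-1, 2), Pow(N, -1))))
Pow(Add(Function('j')(V), Function('E')(D)), Rational(1, 2)) = Pow(Add(Add(4, Pow(Rational(2704, 81), 2)), Add(4, Mul(Rational(-1, 2), Pow(-100, -1)))), Rational(1, 2)) = Pow(Add(Add(4, Rational(7311616, 6561)), Add(4, Mul(Rational(-1, 2), Rational(-1, 100)))), Rational(1, 2)) = Pow(Add(Rational(7337860, 6561), Add(4, Rational(1, 200))), Rational(1, 2)) = Pow(Add(Rational(7337860, 6561), Rational(801, 200)), Rational(1, 2)) = Pow(Rational(1472827361, 1312200), Rational(1, 2)) = Mul(Rational(1, 1620), Pow(2945654722, Rational(1, 2)))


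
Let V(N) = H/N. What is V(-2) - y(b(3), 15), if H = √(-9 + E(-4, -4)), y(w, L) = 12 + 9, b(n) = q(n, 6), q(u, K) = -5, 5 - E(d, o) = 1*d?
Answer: -21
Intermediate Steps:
E(d, o) = 5 - d
b(n) = -5
y(w, L) = 21
H = 0 (H = √(-9 + (5 - 1*(-4))) = √(-9 + (5 + 4)) = √(-9 + 9) = √0 = 0)
V(N) = 0 (V(N) = 0/N = 0)
V(-2) - y(b(3), 15) = 0 - 1*21 = 0 - 21 = -21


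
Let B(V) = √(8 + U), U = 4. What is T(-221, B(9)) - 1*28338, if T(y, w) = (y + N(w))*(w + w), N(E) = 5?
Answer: -28338 - 864*√3 ≈ -29835.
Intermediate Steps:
B(V) = 2*√3 (B(V) = √(8 + 4) = √12 = 2*√3)
T(y, w) = 2*w*(5 + y) (T(y, w) = (y + 5)*(w + w) = (5 + y)*(2*w) = 2*w*(5 + y))
T(-221, B(9)) - 1*28338 = 2*(2*√3)*(5 - 221) - 1*28338 = 2*(2*√3)*(-216) - 28338 = -864*√3 - 28338 = -28338 - 864*√3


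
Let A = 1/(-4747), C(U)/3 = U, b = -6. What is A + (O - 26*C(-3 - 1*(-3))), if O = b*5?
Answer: -142411/4747 ≈ -30.000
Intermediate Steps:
C(U) = 3*U
O = -30 (O = -6*5 = -30)
A = -1/4747 ≈ -0.00021066
A + (O - 26*C(-3 - 1*(-3))) = -1/4747 + (-30 - 78*(-3 - 1*(-3))) = -1/4747 + (-30 - 78*(-3 + 3)) = -1/4747 + (-30 - 78*0) = -1/4747 + (-30 - 26*0) = -1/4747 + (-30 + 0) = -1/4747 - 30 = -142411/4747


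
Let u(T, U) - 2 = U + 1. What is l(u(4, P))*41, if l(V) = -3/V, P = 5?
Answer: -123/8 ≈ -15.375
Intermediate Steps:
u(T, U) = 3 + U (u(T, U) = 2 + (U + 1) = 2 + (1 + U) = 3 + U)
l(u(4, P))*41 = -3/(3 + 5)*41 = -3/8*41 = -123/8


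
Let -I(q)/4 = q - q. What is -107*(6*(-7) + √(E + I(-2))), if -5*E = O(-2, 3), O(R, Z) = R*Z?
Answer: 4494 - 107*√30/5 ≈ 4376.8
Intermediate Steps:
E = 6/5 (E = -(-2)*3/5 = -⅕*(-6) = 6/5 ≈ 1.2000)
I(q) = 0 (I(q) = -4*(q - q) = -4*0 = 0)
-107*(6*(-7) + √(E + I(-2))) = -107*(6*(-7) + √(6/5 + 0)) = -107*(-42 + √(6/5)) = -107*(-42 + √30/5) = 4494 - 107*√30/5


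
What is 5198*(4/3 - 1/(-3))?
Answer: 25990/3 ≈ 8663.3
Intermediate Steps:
5198*(4/3 - 1/(-3)) = 5198*(4*(⅓) - 1*(-⅓)) = 5198*(4/3 + ⅓) = 5198*(5/3) = 25990/3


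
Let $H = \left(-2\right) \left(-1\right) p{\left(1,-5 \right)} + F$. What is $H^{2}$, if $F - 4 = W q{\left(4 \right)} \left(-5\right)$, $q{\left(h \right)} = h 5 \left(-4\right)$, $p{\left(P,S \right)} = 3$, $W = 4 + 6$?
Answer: $16080100$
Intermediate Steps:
$W = 10$
$q{\left(h \right)} = - 20 h$ ($q{\left(h \right)} = 5 h \left(-4\right) = - 20 h$)
$F = 4004$ ($F = 4 + 10 \left(\left(-20\right) 4\right) \left(-5\right) = 4 + 10 \left(-80\right) \left(-5\right) = 4 - -4000 = 4 + 4000 = 4004$)
$H = 4010$ ($H = \left(-2\right) \left(-1\right) 3 + 4004 = 2 \cdot 3 + 4004 = 6 + 4004 = 4010$)
$H^{2} = 4010^{2} = 16080100$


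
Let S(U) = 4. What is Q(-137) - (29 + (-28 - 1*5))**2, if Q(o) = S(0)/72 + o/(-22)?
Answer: -962/99 ≈ -9.7172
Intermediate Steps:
Q(o) = 1/18 - o/22 (Q(o) = 4/72 + o/(-22) = 4*(1/72) + o*(-1/22) = 1/18 - o/22)
Q(-137) - (29 + (-28 - 1*5))**2 = (1/18 - 1/22*(-137)) - (29 + (-28 - 1*5))**2 = (1/18 + 137/22) - (29 + (-28 - 5))**2 = 622/99 - (29 - 33)**2 = 622/99 - 1*(-4)**2 = 622/99 - 1*16 = 622/99 - 16 = -962/99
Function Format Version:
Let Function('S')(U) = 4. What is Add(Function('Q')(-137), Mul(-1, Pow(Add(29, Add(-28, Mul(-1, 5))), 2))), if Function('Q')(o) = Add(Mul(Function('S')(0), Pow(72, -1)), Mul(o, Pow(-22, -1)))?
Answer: Rational(-962, 99) ≈ -9.7172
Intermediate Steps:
Function('Q')(o) = Add(Rational(1, 18), Mul(Rational(-1, 22), o)) (Function('Q')(o) = Add(Mul(4, Pow(72, -1)), Mul(o, Pow(-22, -1))) = Add(Mul(4, Rational(1, 72)), Mul(o, Rational(-1, 22))) = Add(Rational(1, 18), Mul(Rational(-1, 22), o)))
Add(Function('Q')(-137), Mul(-1, Pow(Add(29, Add(-28, Mul(-1, 5))), 2))) = Add(Add(Rational(1, 18), Mul(Rational(-1, 22), -137)), Mul(-1, Pow(Add(29, Add(-28, Mul(-1, 5))), 2))) = Add(Add(Rational(1, 18), Rational(137, 22)), Mul(-1, Pow(Add(29, Add(-28, -5)), 2))) = Add(Rational(622, 99), Mul(-1, Pow(Add(29, -33), 2))) = Add(Rational(622, 99), Mul(-1, Pow(-4, 2))) = Add(Rational(622, 99), Mul(-1, 16)) = Add(Rational(622, 99), -16) = Rational(-962, 99)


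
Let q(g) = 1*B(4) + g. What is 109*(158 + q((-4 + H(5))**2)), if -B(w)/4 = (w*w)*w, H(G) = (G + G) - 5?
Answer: -10573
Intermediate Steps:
H(G) = -5 + 2*G (H(G) = 2*G - 5 = -5 + 2*G)
B(w) = -4*w**3 (B(w) = -4*w*w*w = -4*w**2*w = -4*w**3)
q(g) = -256 + g (q(g) = 1*(-4*4**3) + g = 1*(-4*64) + g = 1*(-256) + g = -256 + g)
109*(158 + q((-4 + H(5))**2)) = 109*(158 + (-256 + (-4 + (-5 + 2*5))**2)) = 109*(158 + (-256 + (-4 + (-5 + 10))**2)) = 109*(158 + (-256 + (-4 + 5)**2)) = 109*(158 + (-256 + 1**2)) = 109*(158 + (-256 + 1)) = 109*(158 - 255) = 109*(-97) = -10573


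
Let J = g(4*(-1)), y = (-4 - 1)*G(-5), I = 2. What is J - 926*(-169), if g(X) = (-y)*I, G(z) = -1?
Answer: 156484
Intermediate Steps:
y = 5 (y = (-4 - 1)*(-1) = -5*(-1) = 5)
g(X) = -10 (g(X) = -1*5*2 = -5*2 = -10)
J = -10
J - 926*(-169) = -10 - 926*(-169) = -10 + 156494 = 156484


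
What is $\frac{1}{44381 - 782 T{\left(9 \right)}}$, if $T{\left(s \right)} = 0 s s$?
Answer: $\frac{1}{44381} \approx 2.2532 \cdot 10^{-5}$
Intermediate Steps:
$T{\left(s \right)} = 0$ ($T{\left(s \right)} = 0 s = 0$)
$\frac{1}{44381 - 782 T{\left(9 \right)}} = \frac{1}{44381 - 0} = \frac{1}{44381 + 0} = \frac{1}{44381}$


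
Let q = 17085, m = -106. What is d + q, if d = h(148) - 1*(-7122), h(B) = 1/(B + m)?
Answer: 1016695/42 ≈ 24207.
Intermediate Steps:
h(B) = 1/(-106 + B) (h(B) = 1/(B - 106) = 1/(-106 + B))
d = 299125/42 (d = 1/(-106 + 148) - 1*(-7122) = 1/42 + 7122 = 299125/42 ≈ 7122.0)
d + q = 299125/42 + 17085 = 1016695/42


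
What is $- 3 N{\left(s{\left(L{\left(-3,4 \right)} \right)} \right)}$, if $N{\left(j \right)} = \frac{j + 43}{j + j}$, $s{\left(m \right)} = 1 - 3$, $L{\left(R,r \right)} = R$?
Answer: $\frac{123}{4} \approx 30.75$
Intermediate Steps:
$s{\left(m \right)} = -2$
$N{\left(j \right)} = \frac{43 + j}{2 j}$
$- 3 N{\left(s{\left(L{\left(-3,4 \right)} \right)} \right)} = - 3 \frac{43 - 2}{2 \left(-2\right)} = - 3 \cdot \frac{1}{2} \left(- \frac{1}{2}\right) 41 = \left(-3\right) \left(- \frac{41}{4}\right) = \frac{123}{4}$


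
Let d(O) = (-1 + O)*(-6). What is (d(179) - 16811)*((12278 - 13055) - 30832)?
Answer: 565137311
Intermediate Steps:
d(O) = 6 - 6*O
(d(179) - 16811)*((12278 - 13055) - 30832) = ((6 - 6*179) - 16811)*((12278 - 13055) - 30832) = ((6 - 1074) - 16811)*(-777 - 30832) = (-1068 - 16811)*(-31609) = -17879*(-31609) = 565137311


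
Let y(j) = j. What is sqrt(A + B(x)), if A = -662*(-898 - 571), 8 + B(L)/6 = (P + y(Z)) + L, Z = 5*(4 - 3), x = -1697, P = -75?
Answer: 2*sqrt(240457) ≈ 980.73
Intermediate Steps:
Z = 5 (Z = 5*1 = 5)
B(L) = -468 + 6*L (B(L) = -48 + 6*((-75 + 5) + L) = -48 + 6*(-70 + L) = -48 + (-420 + 6*L) = -468 + 6*L)
A = 972478 (A = -662*(-1469) = 972478)
sqrt(A + B(x)) = sqrt(972478 + (-468 + 6*(-1697))) = sqrt(972478 + (-468 - 10182)) = sqrt(972478 - 10650) = sqrt(961828) = 2*sqrt(240457)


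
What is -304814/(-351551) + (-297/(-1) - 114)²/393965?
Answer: 131859138949/138498789715 ≈ 0.95206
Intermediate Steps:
-304814/(-351551) + (-297/(-1) - 114)²/393965 = -304814*(-1/351551) + (-297*(-1) - 114)²*(1/393965) = 304814/351551 + (297 - 114)²*(1/393965) = 304814/351551 + 183²*(1/393965) = 304814/351551 + 33489*(1/393965) = 304814/351551 + 33489/393965 = 131859138949/138498789715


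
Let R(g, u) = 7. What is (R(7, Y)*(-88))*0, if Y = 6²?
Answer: 0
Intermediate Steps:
Y = 36
(R(7, Y)*(-88))*0 = (7*(-88))*0 = -616*0 = 0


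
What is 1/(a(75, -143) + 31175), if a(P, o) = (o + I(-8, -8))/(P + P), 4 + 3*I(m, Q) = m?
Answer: 50/1558701 ≈ 3.2078e-5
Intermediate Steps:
I(m, Q) = -4/3 + m/3
a(P, o) = (-4 + o)/(2*P) (a(P, o) = (o + (-4/3 + (⅓)*(-8)))/(P + P) = (o + (-4/3 - 8/3))/((2*P)) = (o - 4)*(1/(2*P)) = (-4 + o)*(1/(2*P)) = (-4 + o)/(2*P))
1/(a(75, -143) + 31175) = 1/((½)*(-4 - 143)/75 + 31175) = 1/((½)*(1/75)*(-147) + 31175) = 1/(-49/50 + 31175) = 1/(1558701/50) = 50/1558701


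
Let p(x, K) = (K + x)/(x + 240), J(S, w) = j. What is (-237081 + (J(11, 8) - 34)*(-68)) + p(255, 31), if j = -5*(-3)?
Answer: -10610479/45 ≈ -2.3579e+5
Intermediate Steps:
j = 15
J(S, w) = 15
p(x, K) = (K + x)/(240 + x)
(-237081 + (J(11, 8) - 34)*(-68)) + p(255, 31) = (-237081 + (15 - 34)*(-68)) + (31 + 255)/(240 + 255) = (-237081 - 19*(-68)) + 286/495 = (-237081 + 1292) + (1/495)*286 = -235789 + 26/45 = -10610479/45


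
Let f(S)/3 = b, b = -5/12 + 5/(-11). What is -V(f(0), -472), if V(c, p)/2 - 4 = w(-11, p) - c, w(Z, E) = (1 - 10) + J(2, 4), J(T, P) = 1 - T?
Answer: 149/22 ≈ 6.7727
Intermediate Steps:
b = -115/132 (b = -5*1/12 + 5*(-1/11) = -5/12 - 5/11 = -115/132 ≈ -0.87121)
f(S) = -115/44 (f(S) = 3*(-115/132) = -115/44)
w(Z, E) = -10 (w(Z, E) = (1 - 10) + (1 - 1*2) = -9 + (1 - 2) = -9 - 1 = -10)
V(c, p) = -12 - 2*c (V(c, p) = 8 + 2*(-10 - c) = 8 + (-20 - 2*c) = -12 - 2*c)
-V(f(0), -472) = -(-12 - 2*(-115/44)) = -(-12 + 115/22) = -1*(-149/22) = 149/22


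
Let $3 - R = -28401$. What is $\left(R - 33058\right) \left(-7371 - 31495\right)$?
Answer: $180882364$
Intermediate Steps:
$R = 28404$ ($R = 3 - -28401 = 3 + 28401 = 28404$)
$\left(R - 33058\right) \left(-7371 - 31495\right) = \left(28404 - 33058\right) \left(-7371 - 31495\right) = \left(-4654\right) \left(-38866\right) = 180882364$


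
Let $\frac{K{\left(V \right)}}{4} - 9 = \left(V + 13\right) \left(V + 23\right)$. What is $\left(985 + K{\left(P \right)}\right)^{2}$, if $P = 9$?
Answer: $14722569$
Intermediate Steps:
$K{\left(V \right)} = 36 + 4 \left(13 + V\right) \left(23 + V\right)$ ($K{\left(V \right)} = 36 + 4 \left(V + 13\right) \left(V + 23\right) = 36 + 4 \left(13 + V\right) \left(23 + V\right)$)
$\left(985 + K{\left(P \right)}\right)^{2} = \left(985 + \left(1232 + 4 \cdot 9^{2} + 144 \cdot 9\right)\right)^{2} = \left(985 + \left(1232 + 4 \cdot 81 + 1296\right)\right)^{2} = \left(985 + \left(1232 + 324 + 1296\right)\right)^{2} = \left(985 + 2852\right)^{2} = 3837^{2} = 14722569$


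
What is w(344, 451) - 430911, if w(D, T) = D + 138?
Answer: -430429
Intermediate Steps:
w(D, T) = 138 + D
w(344, 451) - 430911 = (138 + 344) - 430911 = 482 - 430911 = -430429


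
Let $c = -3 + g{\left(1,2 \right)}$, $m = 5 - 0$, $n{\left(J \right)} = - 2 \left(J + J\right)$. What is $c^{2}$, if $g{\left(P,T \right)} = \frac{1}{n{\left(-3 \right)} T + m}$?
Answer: $\frac{7396}{841} \approx 8.7943$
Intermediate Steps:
$n{\left(J \right)} = - 4 J$ ($n{\left(J \right)} = - 2 \cdot 2 J = - 4 J$)
$m = 5$ ($m = 5 + 0 = 5$)
$g{\left(P,T \right)} = \frac{1}{5 + 12 T}$ ($g{\left(P,T \right)} = \frac{1}{\left(-4\right) \left(-3\right) T + 5} = \frac{1}{12 T + 5} = \frac{1}{5 + 12 T}$)
$c = - \frac{86}{29}$ ($c = -3 + \frac{1}{5 + 12 \cdot 2} = -3 + \frac{1}{5 + 24} = -3 + \frac{1}{29} = - \frac{86}{29} \approx -2.9655$)
$c^{2} = \left(- \frac{86}{29}\right)^{2} = \frac{7396}{841}$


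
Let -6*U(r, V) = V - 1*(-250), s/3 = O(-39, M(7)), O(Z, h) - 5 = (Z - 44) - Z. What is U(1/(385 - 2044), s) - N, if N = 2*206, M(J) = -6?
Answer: -2605/6 ≈ -434.17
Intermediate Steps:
O(Z, h) = -39 (O(Z, h) = 5 + ((Z - 44) - Z) = 5 + ((-44 + Z) - Z) = 5 - 44 = -39)
s = -117 (s = 3*(-39) = -117)
U(r, V) = -125/3 - V/6 (U(r, V) = -(V - 1*(-250))/6 = -(V + 250)/6 = -(250 + V)/6 = -125/3 - V/6)
N = 412
U(1/(385 - 2044), s) - N = (-125/3 - ⅙*(-117)) - 1*412 = (-125/3 + 39/2) - 412 = -133/6 - 412 = -2605/6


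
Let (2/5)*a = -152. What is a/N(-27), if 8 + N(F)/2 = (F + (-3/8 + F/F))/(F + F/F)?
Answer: 39520/1453 ≈ 27.199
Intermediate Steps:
a = -380 (a = (5/2)*(-152) = -380)
N(F) = -16 + 2*(5/8 + F)/(1 + F) (N(F) = -16 + 2*((F + (-3/8 + F/F))/(F + F/F)) = -16 + 2*((F + (-3*⅛ + 1))/(F + 1)) = -16 + 2*((F + (-3/8 + 1))/(1 + F)) = -16 + 2*((F + 5/8)/(1 + F)) = -16 + 2*((5/8 + F)/(1 + F)) = -16 + 2*(5/8 + F)/(1 + F))
a/N(-27) = -380*4*(1 - 27)/(-59 - 56*(-27)) = -380*(-104/(-59 + 1512)) = -380/((¼)*(-1/26)*1453) = -380/(-1453/104) = -380*(-104/1453) = 39520/1453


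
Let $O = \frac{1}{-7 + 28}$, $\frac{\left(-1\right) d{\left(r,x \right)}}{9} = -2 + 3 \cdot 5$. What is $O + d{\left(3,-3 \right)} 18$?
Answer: $- \frac{44225}{21} \approx -2106.0$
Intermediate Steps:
$d{\left(r,x \right)} = -117$ ($d{\left(r,x \right)} = - 9 \left(-2 + 3 \cdot 5\right) = - 9 \left(-2 + 15\right) = \left(-9\right) 13 = -117$)
$O = \frac{1}{21} \approx 0.047619$
$O + d{\left(3,-3 \right)} 18 = \frac{1}{21} - 2106 = - \frac{44225}{21}$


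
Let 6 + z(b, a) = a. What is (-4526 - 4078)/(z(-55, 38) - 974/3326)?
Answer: -14308452/52729 ≈ -271.36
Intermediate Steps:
z(b, a) = -6 + a
(-4526 - 4078)/(z(-55, 38) - 974/3326) = (-4526 - 4078)/((-6 + 38) - 974/3326) = -8604/(32 - 974*1/3326) = -8604/(32 - 487/1663) = -8604/52729/1663 = -8604*1663/52729 = -14308452/52729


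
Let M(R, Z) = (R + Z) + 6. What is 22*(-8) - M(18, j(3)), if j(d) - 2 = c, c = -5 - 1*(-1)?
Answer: -198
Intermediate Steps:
c = -4 (c = -5 + 1 = -4)
j(d) = -2 (j(d) = 2 - 4 = -2)
M(R, Z) = 6 + R + Z
22*(-8) - M(18, j(3)) = 22*(-8) - (6 + 18 - 2) = -176 - 1*22 = -176 - 22 = -198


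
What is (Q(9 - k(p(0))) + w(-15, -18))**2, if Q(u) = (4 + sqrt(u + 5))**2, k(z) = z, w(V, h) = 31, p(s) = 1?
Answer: 4432 + 960*sqrt(13) ≈ 7893.3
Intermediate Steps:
Q(u) = (4 + sqrt(5 + u))**2
(Q(9 - k(p(0))) + w(-15, -18))**2 = ((4 + sqrt(5 + (9 - 1*1)))**2 + 31)**2 = ((4 + sqrt(5 + (9 - 1)))**2 + 31)**2 = ((4 + sqrt(5 + 8))**2 + 31)**2 = ((4 + sqrt(13))**2 + 31)**2 = (31 + (4 + sqrt(13))**2)**2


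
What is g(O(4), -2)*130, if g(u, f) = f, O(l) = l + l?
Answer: -260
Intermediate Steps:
O(l) = 2*l
g(O(4), -2)*130 = -2*130 = -260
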